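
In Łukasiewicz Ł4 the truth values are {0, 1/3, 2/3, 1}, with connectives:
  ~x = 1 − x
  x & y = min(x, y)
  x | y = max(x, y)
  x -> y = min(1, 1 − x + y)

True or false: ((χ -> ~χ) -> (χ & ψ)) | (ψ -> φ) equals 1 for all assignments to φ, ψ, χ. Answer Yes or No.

Counterexample: take φ = 0, ψ = 1/3, χ = 0.
~χ = ~0 = 1
χ -> ~χ = 0 -> 1 = 1
χ & ψ = 0 & 1/3 = 0
(χ -> ~χ) -> (χ & ψ) = 1 -> 0 = 0
ψ -> φ = 1/3 -> 0 = 2/3
((χ -> ~χ) -> (χ & ψ)) | (ψ -> φ) = 0 | 2/3 = 2/3
This gives 2/3 ≠ 1.

No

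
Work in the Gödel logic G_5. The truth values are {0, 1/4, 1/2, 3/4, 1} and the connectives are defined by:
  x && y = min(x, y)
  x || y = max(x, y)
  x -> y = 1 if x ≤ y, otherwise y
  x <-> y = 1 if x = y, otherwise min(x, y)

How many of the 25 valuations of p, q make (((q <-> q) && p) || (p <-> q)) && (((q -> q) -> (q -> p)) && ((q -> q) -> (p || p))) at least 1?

5

value 1: 5 assignments (counts)
value 3/4: 5 assignments
value 1/2: 5 assignments
value 1/4: 5 assignments
value 0: 5 assignments
So 5 of the 25 assignments meet the threshold.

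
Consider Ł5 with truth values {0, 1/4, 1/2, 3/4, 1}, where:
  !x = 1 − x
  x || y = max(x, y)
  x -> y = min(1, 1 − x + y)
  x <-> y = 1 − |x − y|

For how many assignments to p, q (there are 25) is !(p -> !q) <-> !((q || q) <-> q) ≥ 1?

15

value 1: 15 assignments (counts)
value 3/4: 4 assignments
value 1/2: 3 assignments
value 1/4: 2 assignments
value 0: 1 assignment
So 15 of the 25 assignments meet the threshold.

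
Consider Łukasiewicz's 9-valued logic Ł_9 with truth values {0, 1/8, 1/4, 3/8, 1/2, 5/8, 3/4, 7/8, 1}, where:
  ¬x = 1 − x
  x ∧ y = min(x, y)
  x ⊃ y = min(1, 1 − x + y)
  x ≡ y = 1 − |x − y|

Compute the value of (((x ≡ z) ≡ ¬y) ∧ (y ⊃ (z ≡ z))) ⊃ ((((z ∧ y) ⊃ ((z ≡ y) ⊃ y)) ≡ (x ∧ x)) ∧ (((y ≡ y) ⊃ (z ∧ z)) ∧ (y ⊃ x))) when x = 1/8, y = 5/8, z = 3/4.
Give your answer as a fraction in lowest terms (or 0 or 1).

x ≡ z = 1/8 ≡ 3/4 = 3/8
¬y = ¬5/8 = 3/8
(x ≡ z) ≡ ¬y = 3/8 ≡ 3/8 = 1
z ≡ z = 3/4 ≡ 3/4 = 1
y ⊃ (z ≡ z) = 5/8 ⊃ 1 = 1
((x ≡ z) ≡ ¬y) ∧ (y ⊃ (z ≡ z)) = 1 ∧ 1 = 1
z ∧ y = 3/4 ∧ 5/8 = 5/8
z ≡ y = 3/4 ≡ 5/8 = 7/8
(z ≡ y) ⊃ y = 7/8 ⊃ 5/8 = 3/4
(z ∧ y) ⊃ ((z ≡ y) ⊃ y) = 5/8 ⊃ 3/4 = 1
x ∧ x = 1/8 ∧ 1/8 = 1/8
((z ∧ y) ⊃ ((z ≡ y) ⊃ y)) ≡ (x ∧ x) = 1 ≡ 1/8 = 1/8
y ≡ y = 5/8 ≡ 5/8 = 1
z ∧ z = 3/4 ∧ 3/4 = 3/4
(y ≡ y) ⊃ (z ∧ z) = 1 ⊃ 3/4 = 3/4
y ⊃ x = 5/8 ⊃ 1/8 = 1/2
((y ≡ y) ⊃ (z ∧ z)) ∧ (y ⊃ x) = 3/4 ∧ 1/2 = 1/2
(((z ∧ y) ⊃ ((z ≡ y) ⊃ y)) ≡ (x ∧ x)) ∧ (((y ≡ y) ⊃ (z ∧ z)) ∧ (y ⊃ x)) = 1/8 ∧ 1/2 = 1/8
(((x ≡ z) ≡ ¬y) ∧ (y ⊃ (z ≡ z))) ⊃ ((((z ∧ y) ⊃ ((z ≡ y) ⊃ y)) ≡ (x ∧ x)) ∧ (((y ≡ y) ⊃ (z ∧ z)) ∧ (y ⊃ x))) = 1 ⊃ 1/8 = 1/8

1/8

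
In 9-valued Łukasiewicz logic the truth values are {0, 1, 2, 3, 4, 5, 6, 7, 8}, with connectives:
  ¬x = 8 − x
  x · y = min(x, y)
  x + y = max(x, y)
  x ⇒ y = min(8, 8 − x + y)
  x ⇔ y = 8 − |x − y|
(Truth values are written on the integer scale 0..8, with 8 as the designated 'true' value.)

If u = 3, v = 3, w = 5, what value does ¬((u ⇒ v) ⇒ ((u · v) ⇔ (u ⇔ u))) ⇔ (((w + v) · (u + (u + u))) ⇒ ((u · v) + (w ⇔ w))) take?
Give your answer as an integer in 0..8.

u ⇒ v = 3 ⇒ 3 = 8
u · v = 3 · 3 = 3
u ⇔ u = 3 ⇔ 3 = 8
(u · v) ⇔ (u ⇔ u) = 3 ⇔ 8 = 3
(u ⇒ v) ⇒ ((u · v) ⇔ (u ⇔ u)) = 8 ⇒ 3 = 3
¬((u ⇒ v) ⇒ ((u · v) ⇔ (u ⇔ u))) = ¬3 = 5
w + v = 5 + 3 = 5
u + u = 3 + 3 = 3
u + (u + u) = 3 + 3 = 3
(w + v) · (u + (u + u)) = 5 · 3 = 3
u · v = 3 · 3 = 3
w ⇔ w = 5 ⇔ 5 = 8
(u · v) + (w ⇔ w) = 3 + 8 = 8
((w + v) · (u + (u + u))) ⇒ ((u · v) + (w ⇔ w)) = 3 ⇒ 8 = 8
¬((u ⇒ v) ⇒ ((u · v) ⇔ (u ⇔ u))) ⇔ (((w + v) · (u + (u + u))) ⇒ ((u · v) + (w ⇔ w))) = 5 ⇔ 8 = 5

5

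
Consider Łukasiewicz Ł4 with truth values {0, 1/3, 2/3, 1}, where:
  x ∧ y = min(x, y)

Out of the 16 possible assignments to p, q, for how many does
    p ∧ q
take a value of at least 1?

1

p = 0, q = 0 ↦ 0  <
p = 0, q = 1/3 ↦ 0  <
p = 0, q = 2/3 ↦ 0  <
p = 0, q = 1 ↦ 0  <
p = 1/3, q = 0 ↦ 0  <
p = 1/3, q = 1/3 ↦ 1/3  <
p = 1/3, q = 2/3 ↦ 1/3  <
p = 1/3, q = 1 ↦ 1/3  <
p = 2/3, q = 0 ↦ 0  <
p = 2/3, q = 1/3 ↦ 1/3  <
p = 2/3, q = 2/3 ↦ 2/3  <
p = 2/3, q = 1 ↦ 2/3  <
p = 1, q = 0 ↦ 0  <
p = 1, q = 1/3 ↦ 1/3  <
p = 1, q = 2/3 ↦ 2/3  <
p = 1, q = 1 ↦ 1  ≥
So 1 of the 16 assignments meets the threshold.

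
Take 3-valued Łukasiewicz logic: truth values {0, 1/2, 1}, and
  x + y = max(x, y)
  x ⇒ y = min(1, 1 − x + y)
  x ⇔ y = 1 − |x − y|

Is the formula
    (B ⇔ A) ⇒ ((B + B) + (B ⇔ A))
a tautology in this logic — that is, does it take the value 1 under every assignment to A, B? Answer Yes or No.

A = 0, B = 0 ↦ 1
A = 0, B = 1/2 ↦ 1
A = 0, B = 1 ↦ 1
A = 1/2, B = 0 ↦ 1
A = 1/2, B = 1/2 ↦ 1
A = 1/2, B = 1 ↦ 1
A = 1, B = 0 ↦ 1
A = 1, B = 1/2 ↦ 1
A = 1, B = 1 ↦ 1
Every assignment gives a value ≥ 1.

Yes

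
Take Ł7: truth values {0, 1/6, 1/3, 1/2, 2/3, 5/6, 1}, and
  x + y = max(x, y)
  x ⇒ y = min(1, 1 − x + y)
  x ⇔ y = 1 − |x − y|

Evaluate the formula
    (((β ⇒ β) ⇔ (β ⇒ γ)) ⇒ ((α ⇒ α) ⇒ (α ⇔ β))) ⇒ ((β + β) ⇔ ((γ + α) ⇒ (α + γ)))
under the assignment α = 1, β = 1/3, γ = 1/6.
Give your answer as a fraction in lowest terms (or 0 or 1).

5/6

β ⇒ β = 1/3 ⇒ 1/3 = 1
β ⇒ γ = 1/3 ⇒ 1/6 = 5/6
(β ⇒ β) ⇔ (β ⇒ γ) = 1 ⇔ 5/6 = 5/6
α ⇒ α = 1 ⇒ 1 = 1
α ⇔ β = 1 ⇔ 1/3 = 1/3
(α ⇒ α) ⇒ (α ⇔ β) = 1 ⇒ 1/3 = 1/3
((β ⇒ β) ⇔ (β ⇒ γ)) ⇒ ((α ⇒ α) ⇒ (α ⇔ β)) = 5/6 ⇒ 1/3 = 1/2
β + β = 1/3 + 1/3 = 1/3
γ + α = 1/6 + 1 = 1
α + γ = 1 + 1/6 = 1
(γ + α) ⇒ (α + γ) = 1 ⇒ 1 = 1
(β + β) ⇔ ((γ + α) ⇒ (α + γ)) = 1/3 ⇔ 1 = 1/3
(((β ⇒ β) ⇔ (β ⇒ γ)) ⇒ ((α ⇒ α) ⇒ (α ⇔ β))) ⇒ ((β + β) ⇔ ((γ + α) ⇒ (α + γ))) = 1/2 ⇒ 1/3 = 5/6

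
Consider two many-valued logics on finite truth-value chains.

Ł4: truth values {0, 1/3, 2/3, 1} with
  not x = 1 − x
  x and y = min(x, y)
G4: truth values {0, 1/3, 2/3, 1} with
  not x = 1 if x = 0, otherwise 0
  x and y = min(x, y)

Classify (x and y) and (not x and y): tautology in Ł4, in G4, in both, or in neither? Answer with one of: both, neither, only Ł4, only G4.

In Ł4: at x = 0, y = 0 the value is 0 — not a tautology.
In G4: at x = 0, y = 0 the value is 0 — not a tautology.

neither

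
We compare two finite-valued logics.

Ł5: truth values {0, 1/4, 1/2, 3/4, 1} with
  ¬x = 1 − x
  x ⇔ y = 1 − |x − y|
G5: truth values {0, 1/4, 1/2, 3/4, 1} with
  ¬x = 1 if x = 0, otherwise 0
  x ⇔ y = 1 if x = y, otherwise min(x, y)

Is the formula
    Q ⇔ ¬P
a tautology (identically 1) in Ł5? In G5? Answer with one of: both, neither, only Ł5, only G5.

neither

In Ł5: at P = 0, Q = 0 the value is 0 — not a tautology.
In G5: at P = 0, Q = 0 the value is 0 — not a tautology.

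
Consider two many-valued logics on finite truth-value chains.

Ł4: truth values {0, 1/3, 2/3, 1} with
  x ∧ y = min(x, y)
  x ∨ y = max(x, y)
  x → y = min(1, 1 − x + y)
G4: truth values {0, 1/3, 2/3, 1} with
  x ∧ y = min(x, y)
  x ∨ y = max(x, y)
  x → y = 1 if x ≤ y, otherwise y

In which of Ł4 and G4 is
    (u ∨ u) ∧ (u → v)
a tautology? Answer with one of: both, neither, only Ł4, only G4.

neither

In Ł4: at u = 0, v = 0 the value is 0 — not a tautology.
In G4: at u = 0, v = 0 the value is 0 — not a tautology.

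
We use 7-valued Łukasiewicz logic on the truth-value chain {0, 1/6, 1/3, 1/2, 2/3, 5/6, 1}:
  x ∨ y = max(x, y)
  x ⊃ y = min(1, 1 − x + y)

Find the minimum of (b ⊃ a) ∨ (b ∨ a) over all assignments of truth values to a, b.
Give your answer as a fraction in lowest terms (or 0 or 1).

Take a = 0, b = 1/2:
b ⊃ a = 1/2 ⊃ 0 = 1/2
b ∨ a = 1/2 ∨ 0 = 1/2
(b ⊃ a) ∨ (b ∨ a) = 1/2 ∨ 1/2 = 1/2
No assignment yields a value below 1/2, so this is the minimum.

1/2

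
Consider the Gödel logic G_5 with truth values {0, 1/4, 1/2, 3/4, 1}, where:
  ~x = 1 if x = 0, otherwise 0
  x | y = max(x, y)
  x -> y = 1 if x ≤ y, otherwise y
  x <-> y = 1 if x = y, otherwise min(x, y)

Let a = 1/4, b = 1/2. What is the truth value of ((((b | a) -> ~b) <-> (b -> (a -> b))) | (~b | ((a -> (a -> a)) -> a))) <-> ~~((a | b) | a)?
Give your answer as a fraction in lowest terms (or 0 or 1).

b | a = 1/2 | 1/4 = 1/2
~b = ~1/2 = 0
(b | a) -> ~b = 1/2 -> 0 = 0
a -> b = 1/4 -> 1/2 = 1
b -> (a -> b) = 1/2 -> 1 = 1
((b | a) -> ~b) <-> (b -> (a -> b)) = 0 <-> 1 = 0
~b = ~1/2 = 0
a -> a = 1/4 -> 1/4 = 1
a -> (a -> a) = 1/4 -> 1 = 1
(a -> (a -> a)) -> a = 1 -> 1/4 = 1/4
~b | ((a -> (a -> a)) -> a) = 0 | 1/4 = 1/4
(((b | a) -> ~b) <-> (b -> (a -> b))) | (~b | ((a -> (a -> a)) -> a)) = 0 | 1/4 = 1/4
a | b = 1/4 | 1/2 = 1/2
(a | b) | a = 1/2 | 1/4 = 1/2
~((a | b) | a) = ~1/2 = 0
~~((a | b) | a) = ~0 = 1
((((b | a) -> ~b) <-> (b -> (a -> b))) | (~b | ((a -> (a -> a)) -> a))) <-> ~~((a | b) | a) = 1/4 <-> 1 = 1/4

1/4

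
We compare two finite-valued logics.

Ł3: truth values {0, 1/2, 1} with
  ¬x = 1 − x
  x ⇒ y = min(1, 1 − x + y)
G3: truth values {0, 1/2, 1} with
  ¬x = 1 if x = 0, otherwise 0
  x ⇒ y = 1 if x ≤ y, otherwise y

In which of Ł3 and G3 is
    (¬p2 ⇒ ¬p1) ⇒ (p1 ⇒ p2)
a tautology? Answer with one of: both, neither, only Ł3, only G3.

In Ł3: every assignment gives 1 — tautology.
In G3: at p1 = 1, p2 = 1/2 the value is 1/2 — not a tautology.

only Ł3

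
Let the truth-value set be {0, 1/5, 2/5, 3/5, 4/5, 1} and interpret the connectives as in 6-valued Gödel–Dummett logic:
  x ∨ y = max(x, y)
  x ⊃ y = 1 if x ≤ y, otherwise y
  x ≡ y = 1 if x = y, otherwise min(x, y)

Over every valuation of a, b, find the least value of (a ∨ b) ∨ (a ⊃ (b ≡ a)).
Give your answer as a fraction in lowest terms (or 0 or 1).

Take a = 1/5, b = 0:
a ∨ b = 1/5 ∨ 0 = 1/5
b ≡ a = 0 ≡ 1/5 = 0
a ⊃ (b ≡ a) = 1/5 ⊃ 0 = 0
(a ∨ b) ∨ (a ⊃ (b ≡ a)) = 1/5 ∨ 0 = 1/5
No assignment yields a value below 1/5, so this is the minimum.

1/5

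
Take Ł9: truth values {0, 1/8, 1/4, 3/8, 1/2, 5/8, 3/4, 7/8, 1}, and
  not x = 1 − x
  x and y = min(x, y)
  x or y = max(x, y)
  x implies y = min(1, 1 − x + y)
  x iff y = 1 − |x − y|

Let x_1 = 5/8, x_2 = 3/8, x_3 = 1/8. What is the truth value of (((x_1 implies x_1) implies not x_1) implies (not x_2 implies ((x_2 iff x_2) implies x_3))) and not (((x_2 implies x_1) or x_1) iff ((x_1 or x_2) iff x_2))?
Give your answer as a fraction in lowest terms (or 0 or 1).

x_1 implies x_1 = 5/8 implies 5/8 = 1
not x_1 = not 5/8 = 3/8
(x_1 implies x_1) implies not x_1 = 1 implies 3/8 = 3/8
not x_2 = not 3/8 = 5/8
x_2 iff x_2 = 3/8 iff 3/8 = 1
(x_2 iff x_2) implies x_3 = 1 implies 1/8 = 1/8
not x_2 implies ((x_2 iff x_2) implies x_3) = 5/8 implies 1/8 = 1/2
((x_1 implies x_1) implies not x_1) implies (not x_2 implies ((x_2 iff x_2) implies x_3)) = 3/8 implies 1/2 = 1
x_2 implies x_1 = 3/8 implies 5/8 = 1
(x_2 implies x_1) or x_1 = 1 or 5/8 = 1
x_1 or x_2 = 5/8 or 3/8 = 5/8
(x_1 or x_2) iff x_2 = 5/8 iff 3/8 = 3/4
((x_2 implies x_1) or x_1) iff ((x_1 or x_2) iff x_2) = 1 iff 3/4 = 3/4
not (((x_2 implies x_1) or x_1) iff ((x_1 or x_2) iff x_2)) = not 3/4 = 1/4
(((x_1 implies x_1) implies not x_1) implies (not x_2 implies ((x_2 iff x_2) implies x_3))) and not (((x_2 implies x_1) or x_1) iff ((x_1 or x_2) iff x_2)) = 1 and 1/4 = 1/4

1/4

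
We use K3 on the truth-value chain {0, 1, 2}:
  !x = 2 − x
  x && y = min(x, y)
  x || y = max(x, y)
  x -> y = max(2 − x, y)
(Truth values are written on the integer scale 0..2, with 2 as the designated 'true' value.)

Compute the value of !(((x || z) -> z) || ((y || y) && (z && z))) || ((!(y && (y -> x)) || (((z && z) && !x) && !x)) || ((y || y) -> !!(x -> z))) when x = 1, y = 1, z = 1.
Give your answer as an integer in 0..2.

1

x || z = 1 || 1 = 1
(x || z) -> z = 1 -> 1 = 1
y || y = 1 || 1 = 1
z && z = 1 && 1 = 1
(y || y) && (z && z) = 1 && 1 = 1
((x || z) -> z) || ((y || y) && (z && z)) = 1 || 1 = 1
!(((x || z) -> z) || ((y || y) && (z && z))) = !1 = 1
y -> x = 1 -> 1 = 1
y && (y -> x) = 1 && 1 = 1
!(y && (y -> x)) = !1 = 1
z && z = 1 && 1 = 1
!x = !1 = 1
(z && z) && !x = 1 && 1 = 1
!x = !1 = 1
((z && z) && !x) && !x = 1 && 1 = 1
!(y && (y -> x)) || (((z && z) && !x) && !x) = 1 || 1 = 1
y || y = 1 || 1 = 1
x -> z = 1 -> 1 = 1
!(x -> z) = !1 = 1
!!(x -> z) = !1 = 1
(y || y) -> !!(x -> z) = 1 -> 1 = 1
(!(y && (y -> x)) || (((z && z) && !x) && !x)) || ((y || y) -> !!(x -> z)) = 1 || 1 = 1
!(((x || z) -> z) || ((y || y) && (z && z))) || ((!(y && (y -> x)) || (((z && z) && !x) && !x)) || ((y || y) -> !!(x -> z))) = 1 || 1 = 1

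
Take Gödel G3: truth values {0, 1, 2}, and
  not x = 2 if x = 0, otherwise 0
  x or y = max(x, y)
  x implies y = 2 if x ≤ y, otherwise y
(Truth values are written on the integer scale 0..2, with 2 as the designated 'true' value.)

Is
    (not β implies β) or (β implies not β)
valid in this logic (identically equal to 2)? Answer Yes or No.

Yes

β = 0 ↦ 2
β = 1 ↦ 2
β = 2 ↦ 2
Every assignment gives a value ≥ 2.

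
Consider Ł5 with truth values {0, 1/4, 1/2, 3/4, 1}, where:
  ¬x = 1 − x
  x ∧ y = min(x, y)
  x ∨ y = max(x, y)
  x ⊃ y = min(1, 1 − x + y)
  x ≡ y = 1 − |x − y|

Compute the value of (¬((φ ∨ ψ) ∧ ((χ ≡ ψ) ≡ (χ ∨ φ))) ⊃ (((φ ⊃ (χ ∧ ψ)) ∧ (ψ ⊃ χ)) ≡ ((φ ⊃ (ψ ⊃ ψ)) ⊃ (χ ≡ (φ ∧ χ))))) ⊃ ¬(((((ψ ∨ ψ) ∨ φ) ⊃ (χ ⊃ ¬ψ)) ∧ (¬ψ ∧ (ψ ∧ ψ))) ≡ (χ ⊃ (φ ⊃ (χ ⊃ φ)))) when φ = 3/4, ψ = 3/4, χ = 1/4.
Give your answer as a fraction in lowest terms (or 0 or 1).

φ ∨ ψ = 3/4 ∨ 3/4 = 3/4
χ ≡ ψ = 1/4 ≡ 3/4 = 1/2
χ ∨ φ = 1/4 ∨ 3/4 = 3/4
(χ ≡ ψ) ≡ (χ ∨ φ) = 1/2 ≡ 3/4 = 3/4
(φ ∨ ψ) ∧ ((χ ≡ ψ) ≡ (χ ∨ φ)) = 3/4 ∧ 3/4 = 3/4
¬((φ ∨ ψ) ∧ ((χ ≡ ψ) ≡ (χ ∨ φ))) = ¬3/4 = 1/4
χ ∧ ψ = 1/4 ∧ 3/4 = 1/4
φ ⊃ (χ ∧ ψ) = 3/4 ⊃ 1/4 = 1/2
ψ ⊃ χ = 3/4 ⊃ 1/4 = 1/2
(φ ⊃ (χ ∧ ψ)) ∧ (ψ ⊃ χ) = 1/2 ∧ 1/2 = 1/2
ψ ⊃ ψ = 3/4 ⊃ 3/4 = 1
φ ⊃ (ψ ⊃ ψ) = 3/4 ⊃ 1 = 1
φ ∧ χ = 3/4 ∧ 1/4 = 1/4
χ ≡ (φ ∧ χ) = 1/4 ≡ 1/4 = 1
(φ ⊃ (ψ ⊃ ψ)) ⊃ (χ ≡ (φ ∧ χ)) = 1 ⊃ 1 = 1
((φ ⊃ (χ ∧ ψ)) ∧ (ψ ⊃ χ)) ≡ ((φ ⊃ (ψ ⊃ ψ)) ⊃ (χ ≡ (φ ∧ χ))) = 1/2 ≡ 1 = 1/2
¬((φ ∨ ψ) ∧ ((χ ≡ ψ) ≡ (χ ∨ φ))) ⊃ (((φ ⊃ (χ ∧ ψ)) ∧ (ψ ⊃ χ)) ≡ ((φ ⊃ (ψ ⊃ ψ)) ⊃ (χ ≡ (φ ∧ χ)))) = 1/4 ⊃ 1/2 = 1
ψ ∨ ψ = 3/4 ∨ 3/4 = 3/4
(ψ ∨ ψ) ∨ φ = 3/4 ∨ 3/4 = 3/4
¬ψ = ¬3/4 = 1/4
χ ⊃ ¬ψ = 1/4 ⊃ 1/4 = 1
((ψ ∨ ψ) ∨ φ) ⊃ (χ ⊃ ¬ψ) = 3/4 ⊃ 1 = 1
¬ψ = ¬3/4 = 1/4
ψ ∧ ψ = 3/4 ∧ 3/4 = 3/4
¬ψ ∧ (ψ ∧ ψ) = 1/4 ∧ 3/4 = 1/4
(((ψ ∨ ψ) ∨ φ) ⊃ (χ ⊃ ¬ψ)) ∧ (¬ψ ∧ (ψ ∧ ψ)) = 1 ∧ 1/4 = 1/4
χ ⊃ φ = 1/4 ⊃ 3/4 = 1
φ ⊃ (χ ⊃ φ) = 3/4 ⊃ 1 = 1
χ ⊃ (φ ⊃ (χ ⊃ φ)) = 1/4 ⊃ 1 = 1
((((ψ ∨ ψ) ∨ φ) ⊃ (χ ⊃ ¬ψ)) ∧ (¬ψ ∧ (ψ ∧ ψ))) ≡ (χ ⊃ (φ ⊃ (χ ⊃ φ))) = 1/4 ≡ 1 = 1/4
¬(((((ψ ∨ ψ) ∨ φ) ⊃ (χ ⊃ ¬ψ)) ∧ (¬ψ ∧ (ψ ∧ ψ))) ≡ (χ ⊃ (φ ⊃ (χ ⊃ φ)))) = ¬1/4 = 3/4
(¬((φ ∨ ψ) ∧ ((χ ≡ ψ) ≡ (χ ∨ φ))) ⊃ (((φ ⊃ (χ ∧ ψ)) ∧ (ψ ⊃ χ)) ≡ ((φ ⊃ (ψ ⊃ ψ)) ⊃ (χ ≡ (φ ∧ χ))))) ⊃ ¬(((((ψ ∨ ψ) ∨ φ) ⊃ (χ ⊃ ¬ψ)) ∧ (¬ψ ∧ (ψ ∧ ψ))) ≡ (χ ⊃ (φ ⊃ (χ ⊃ φ)))) = 1 ⊃ 3/4 = 3/4

3/4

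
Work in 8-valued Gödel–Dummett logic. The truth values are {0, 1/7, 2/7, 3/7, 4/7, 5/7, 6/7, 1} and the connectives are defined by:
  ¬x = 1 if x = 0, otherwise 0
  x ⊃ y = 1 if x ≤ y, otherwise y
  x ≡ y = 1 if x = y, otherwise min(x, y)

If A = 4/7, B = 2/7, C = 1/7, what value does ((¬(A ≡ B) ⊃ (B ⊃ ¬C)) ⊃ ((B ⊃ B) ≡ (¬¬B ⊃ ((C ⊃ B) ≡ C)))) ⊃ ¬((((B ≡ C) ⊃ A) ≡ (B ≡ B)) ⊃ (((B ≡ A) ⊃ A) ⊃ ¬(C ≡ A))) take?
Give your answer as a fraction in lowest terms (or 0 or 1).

1

A ≡ B = 4/7 ≡ 2/7 = 2/7
¬(A ≡ B) = ¬2/7 = 0
¬C = ¬1/7 = 0
B ⊃ ¬C = 2/7 ⊃ 0 = 0
¬(A ≡ B) ⊃ (B ⊃ ¬C) = 0 ⊃ 0 = 1
B ⊃ B = 2/7 ⊃ 2/7 = 1
¬B = ¬2/7 = 0
¬¬B = ¬0 = 1
C ⊃ B = 1/7 ⊃ 2/7 = 1
(C ⊃ B) ≡ C = 1 ≡ 1/7 = 1/7
¬¬B ⊃ ((C ⊃ B) ≡ C) = 1 ⊃ 1/7 = 1/7
(B ⊃ B) ≡ (¬¬B ⊃ ((C ⊃ B) ≡ C)) = 1 ≡ 1/7 = 1/7
(¬(A ≡ B) ⊃ (B ⊃ ¬C)) ⊃ ((B ⊃ B) ≡ (¬¬B ⊃ ((C ⊃ B) ≡ C))) = 1 ⊃ 1/7 = 1/7
B ≡ C = 2/7 ≡ 1/7 = 1/7
(B ≡ C) ⊃ A = 1/7 ⊃ 4/7 = 1
B ≡ B = 2/7 ≡ 2/7 = 1
((B ≡ C) ⊃ A) ≡ (B ≡ B) = 1 ≡ 1 = 1
B ≡ A = 2/7 ≡ 4/7 = 2/7
(B ≡ A) ⊃ A = 2/7 ⊃ 4/7 = 1
C ≡ A = 1/7 ≡ 4/7 = 1/7
¬(C ≡ A) = ¬1/7 = 0
((B ≡ A) ⊃ A) ⊃ ¬(C ≡ A) = 1 ⊃ 0 = 0
(((B ≡ C) ⊃ A) ≡ (B ≡ B)) ⊃ (((B ≡ A) ⊃ A) ⊃ ¬(C ≡ A)) = 1 ⊃ 0 = 0
¬((((B ≡ C) ⊃ A) ≡ (B ≡ B)) ⊃ (((B ≡ A) ⊃ A) ⊃ ¬(C ≡ A))) = ¬0 = 1
((¬(A ≡ B) ⊃ (B ⊃ ¬C)) ⊃ ((B ⊃ B) ≡ (¬¬B ⊃ ((C ⊃ B) ≡ C)))) ⊃ ¬((((B ≡ C) ⊃ A) ≡ (B ≡ B)) ⊃ (((B ≡ A) ⊃ A) ⊃ ¬(C ≡ A))) = 1/7 ⊃ 1 = 1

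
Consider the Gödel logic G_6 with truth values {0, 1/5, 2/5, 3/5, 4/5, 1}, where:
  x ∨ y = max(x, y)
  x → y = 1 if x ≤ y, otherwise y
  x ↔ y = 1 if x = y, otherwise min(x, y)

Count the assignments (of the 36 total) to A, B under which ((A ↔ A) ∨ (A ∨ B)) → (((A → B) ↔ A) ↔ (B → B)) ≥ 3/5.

9

value 1: 1 assignment (counts)
value 4/5: 3 assignments (counts)
value 3/5: 5 assignments (counts)
value 2/5: 7 assignments
value 1/5: 9 assignments
value 0: 11 assignments
So 9 of the 36 assignments meet the threshold.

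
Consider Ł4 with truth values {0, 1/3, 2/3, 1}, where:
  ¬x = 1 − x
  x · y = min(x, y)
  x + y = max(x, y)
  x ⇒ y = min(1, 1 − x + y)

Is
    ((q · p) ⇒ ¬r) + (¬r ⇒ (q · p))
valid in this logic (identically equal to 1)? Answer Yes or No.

At p = 0, q = 1/3, r = 0, for instance:
q · p = 1/3 · 0 = 0
¬r = ¬0 = 1
(q · p) ⇒ ¬r = 0 ⇒ 1 = 1
¬r ⇒ (q · p) = 1 ⇒ 0 = 0
((q · p) ⇒ ¬r) + (¬r ⇒ (q · p)) = 1 + 0 = 1
and checking the remaining 63 assignments likewise gives ≥ 1 in every case.

Yes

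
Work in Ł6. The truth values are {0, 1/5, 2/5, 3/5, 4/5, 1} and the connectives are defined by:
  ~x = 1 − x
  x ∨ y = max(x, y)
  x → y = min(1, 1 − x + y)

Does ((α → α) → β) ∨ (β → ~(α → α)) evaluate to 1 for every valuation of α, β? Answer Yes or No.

Counterexample: take α = 0, β = 1/5.
α → α = 0 → 0 = 1
(α → α) → β = 1 → 1/5 = 1/5
α → α = 0 → 0 = 1
~(α → α) = ~1 = 0
β → ~(α → α) = 1/5 → 0 = 4/5
((α → α) → β) ∨ (β → ~(α → α)) = 1/5 ∨ 4/5 = 4/5
This gives 4/5 ≠ 1.

No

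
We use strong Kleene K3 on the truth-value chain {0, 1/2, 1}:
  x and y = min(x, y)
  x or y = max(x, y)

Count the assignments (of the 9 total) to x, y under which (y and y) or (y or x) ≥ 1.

x = 0, y = 0 ↦ 0  <
x = 0, y = 1/2 ↦ 1/2  <
x = 0, y = 1 ↦ 1  ≥
x = 1/2, y = 0 ↦ 1/2  <
x = 1/2, y = 1/2 ↦ 1/2  <
x = 1/2, y = 1 ↦ 1  ≥
x = 1, y = 0 ↦ 1  ≥
x = 1, y = 1/2 ↦ 1  ≥
x = 1, y = 1 ↦ 1  ≥
So 5 of the 9 assignments meet the threshold.

5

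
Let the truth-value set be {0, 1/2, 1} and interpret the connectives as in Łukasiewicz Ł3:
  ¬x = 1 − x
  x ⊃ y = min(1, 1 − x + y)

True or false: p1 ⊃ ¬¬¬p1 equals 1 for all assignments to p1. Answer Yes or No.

No

Counterexample: take p1 = 1.
¬p1 = ¬1 = 0
¬¬p1 = ¬0 = 1
¬¬¬p1 = ¬1 = 0
p1 ⊃ ¬¬¬p1 = 1 ⊃ 0 = 0
This gives 0 ≠ 1.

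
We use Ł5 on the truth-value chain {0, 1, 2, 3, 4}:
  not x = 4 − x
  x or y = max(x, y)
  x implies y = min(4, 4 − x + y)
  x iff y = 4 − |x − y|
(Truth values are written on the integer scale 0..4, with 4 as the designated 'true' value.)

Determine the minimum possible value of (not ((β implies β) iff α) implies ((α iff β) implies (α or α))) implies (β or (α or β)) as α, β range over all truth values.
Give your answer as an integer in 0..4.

Take α = 1, β = 0:
β implies β = 0 implies 0 = 4
(β implies β) iff α = 4 iff 1 = 1
not ((β implies β) iff α) = not 1 = 3
α iff β = 1 iff 0 = 3
α or α = 1 or 1 = 1
(α iff β) implies (α or α) = 3 implies 1 = 2
not ((β implies β) iff α) implies ((α iff β) implies (α or α)) = 3 implies 2 = 3
α or β = 1 or 0 = 1
β or (α or β) = 0 or 1 = 1
(not ((β implies β) iff α) implies ((α iff β) implies (α or α))) implies (β or (α or β)) = 3 implies 1 = 2
No assignment yields a value below 2, so this is the minimum.

2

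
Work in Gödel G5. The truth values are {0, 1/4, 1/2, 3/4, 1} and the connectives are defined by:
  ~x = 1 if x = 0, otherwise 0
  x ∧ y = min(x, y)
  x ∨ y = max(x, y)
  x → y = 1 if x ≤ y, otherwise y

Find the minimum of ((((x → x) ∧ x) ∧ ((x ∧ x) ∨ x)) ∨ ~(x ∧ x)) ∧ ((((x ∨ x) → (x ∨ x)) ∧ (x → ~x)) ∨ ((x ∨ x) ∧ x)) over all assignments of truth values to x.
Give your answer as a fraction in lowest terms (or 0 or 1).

Take x = 1/4:
x → x = 1/4 → 1/4 = 1
(x → x) ∧ x = 1 ∧ 1/4 = 1/4
x ∧ x = 1/4 ∧ 1/4 = 1/4
(x ∧ x) ∨ x = 1/4 ∨ 1/4 = 1/4
((x → x) ∧ x) ∧ ((x ∧ x) ∨ x) = 1/4 ∧ 1/4 = 1/4
x ∧ x = 1/4 ∧ 1/4 = 1/4
~(x ∧ x) = ~1/4 = 0
(((x → x) ∧ x) ∧ ((x ∧ x) ∨ x)) ∨ ~(x ∧ x) = 1/4 ∨ 0 = 1/4
x ∨ x = 1/4 ∨ 1/4 = 1/4
x ∨ x = 1/4 ∨ 1/4 = 1/4
(x ∨ x) → (x ∨ x) = 1/4 → 1/4 = 1
~x = ~1/4 = 0
x → ~x = 1/4 → 0 = 0
((x ∨ x) → (x ∨ x)) ∧ (x → ~x) = 1 ∧ 0 = 0
x ∨ x = 1/4 ∨ 1/4 = 1/4
(x ∨ x) ∧ x = 1/4 ∧ 1/4 = 1/4
(((x ∨ x) → (x ∨ x)) ∧ (x → ~x)) ∨ ((x ∨ x) ∧ x) = 0 ∨ 1/4 = 1/4
((((x → x) ∧ x) ∧ ((x ∧ x) ∨ x)) ∨ ~(x ∧ x)) ∧ ((((x ∨ x) → (x ∨ x)) ∧ (x → ~x)) ∨ ((x ∨ x) ∧ x)) = 1/4 ∧ 1/4 = 1/4
No assignment yields a value below 1/4, so this is the minimum.

1/4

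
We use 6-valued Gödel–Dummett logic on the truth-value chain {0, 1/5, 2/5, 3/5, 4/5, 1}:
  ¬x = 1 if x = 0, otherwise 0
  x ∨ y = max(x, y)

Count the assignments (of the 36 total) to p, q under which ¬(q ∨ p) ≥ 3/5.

1

value 1: 1 assignment (counts)
value 0: 35 assignments
So 1 of the 36 assignments meets the threshold.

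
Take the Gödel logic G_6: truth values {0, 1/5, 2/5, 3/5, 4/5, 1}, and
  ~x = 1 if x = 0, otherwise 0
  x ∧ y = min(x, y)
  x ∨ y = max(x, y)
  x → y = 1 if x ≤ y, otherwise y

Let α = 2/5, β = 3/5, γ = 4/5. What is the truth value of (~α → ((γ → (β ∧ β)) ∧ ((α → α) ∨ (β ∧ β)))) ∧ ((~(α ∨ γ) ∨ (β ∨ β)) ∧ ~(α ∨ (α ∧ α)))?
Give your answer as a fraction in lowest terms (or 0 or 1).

0

~α = ~2/5 = 0
β ∧ β = 3/5 ∧ 3/5 = 3/5
γ → (β ∧ β) = 4/5 → 3/5 = 3/5
α → α = 2/5 → 2/5 = 1
β ∧ β = 3/5 ∧ 3/5 = 3/5
(α → α) ∨ (β ∧ β) = 1 ∨ 3/5 = 1
(γ → (β ∧ β)) ∧ ((α → α) ∨ (β ∧ β)) = 3/5 ∧ 1 = 3/5
~α → ((γ → (β ∧ β)) ∧ ((α → α) ∨ (β ∧ β))) = 0 → 3/5 = 1
α ∨ γ = 2/5 ∨ 4/5 = 4/5
~(α ∨ γ) = ~4/5 = 0
β ∨ β = 3/5 ∨ 3/5 = 3/5
~(α ∨ γ) ∨ (β ∨ β) = 0 ∨ 3/5 = 3/5
α ∧ α = 2/5 ∧ 2/5 = 2/5
α ∨ (α ∧ α) = 2/5 ∨ 2/5 = 2/5
~(α ∨ (α ∧ α)) = ~2/5 = 0
(~(α ∨ γ) ∨ (β ∨ β)) ∧ ~(α ∨ (α ∧ α)) = 3/5 ∧ 0 = 0
(~α → ((γ → (β ∧ β)) ∧ ((α → α) ∨ (β ∧ β)))) ∧ ((~(α ∨ γ) ∨ (β ∨ β)) ∧ ~(α ∨ (α ∧ α))) = 1 ∧ 0 = 0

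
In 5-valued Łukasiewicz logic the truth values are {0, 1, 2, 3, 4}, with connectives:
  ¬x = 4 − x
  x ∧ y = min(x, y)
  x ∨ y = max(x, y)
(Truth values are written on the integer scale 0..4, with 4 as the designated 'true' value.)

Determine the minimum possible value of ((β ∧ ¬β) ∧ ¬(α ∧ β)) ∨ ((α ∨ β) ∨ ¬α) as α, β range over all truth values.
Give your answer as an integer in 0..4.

Take α = 2, β = 0:
¬β = ¬0 = 4
β ∧ ¬β = 0 ∧ 4 = 0
α ∧ β = 2 ∧ 0 = 0
¬(α ∧ β) = ¬0 = 4
(β ∧ ¬β) ∧ ¬(α ∧ β) = 0 ∧ 4 = 0
α ∨ β = 2 ∨ 0 = 2
¬α = ¬2 = 2
(α ∨ β) ∨ ¬α = 2 ∨ 2 = 2
((β ∧ ¬β) ∧ ¬(α ∧ β)) ∨ ((α ∨ β) ∨ ¬α) = 0 ∨ 2 = 2
No assignment yields a value below 2, so this is the minimum.

2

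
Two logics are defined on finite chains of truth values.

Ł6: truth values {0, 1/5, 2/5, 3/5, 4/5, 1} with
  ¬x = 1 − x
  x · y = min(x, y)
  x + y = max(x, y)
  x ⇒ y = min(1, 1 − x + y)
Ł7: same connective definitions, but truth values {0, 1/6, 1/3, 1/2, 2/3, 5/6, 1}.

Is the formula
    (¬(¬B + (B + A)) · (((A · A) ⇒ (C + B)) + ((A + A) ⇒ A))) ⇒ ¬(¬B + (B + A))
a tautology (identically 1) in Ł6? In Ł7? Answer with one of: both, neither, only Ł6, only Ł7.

In Ł6: every assignment gives 1 — tautology.
In Ł7: every assignment gives 1 — tautology.

both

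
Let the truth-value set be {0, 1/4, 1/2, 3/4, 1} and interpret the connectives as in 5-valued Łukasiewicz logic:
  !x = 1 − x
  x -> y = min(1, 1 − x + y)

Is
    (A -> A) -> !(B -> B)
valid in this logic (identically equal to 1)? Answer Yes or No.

Counterexample: take A = 0, B = 0.
A -> A = 0 -> 0 = 1
B -> B = 0 -> 0 = 1
!(B -> B) = !1 = 0
(A -> A) -> !(B -> B) = 1 -> 0 = 0
This gives 0 ≠ 1.

No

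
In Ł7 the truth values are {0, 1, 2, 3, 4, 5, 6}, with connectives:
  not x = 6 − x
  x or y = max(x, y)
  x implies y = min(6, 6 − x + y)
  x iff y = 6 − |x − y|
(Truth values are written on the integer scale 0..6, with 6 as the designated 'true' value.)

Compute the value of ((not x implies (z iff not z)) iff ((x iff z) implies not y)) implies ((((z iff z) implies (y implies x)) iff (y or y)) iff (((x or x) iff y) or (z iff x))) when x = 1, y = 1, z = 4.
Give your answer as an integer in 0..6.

not x = not 1 = 5
not z = not 4 = 2
z iff not z = 4 iff 2 = 4
not x implies (z iff not z) = 5 implies 4 = 5
x iff z = 1 iff 4 = 3
not y = not 1 = 5
(x iff z) implies not y = 3 implies 5 = 6
(not x implies (z iff not z)) iff ((x iff z) implies not y) = 5 iff 6 = 5
z iff z = 4 iff 4 = 6
y implies x = 1 implies 1 = 6
(z iff z) implies (y implies x) = 6 implies 6 = 6
y or y = 1 or 1 = 1
((z iff z) implies (y implies x)) iff (y or y) = 6 iff 1 = 1
x or x = 1 or 1 = 1
(x or x) iff y = 1 iff 1 = 6
z iff x = 4 iff 1 = 3
((x or x) iff y) or (z iff x) = 6 or 3 = 6
(((z iff z) implies (y implies x)) iff (y or y)) iff (((x or x) iff y) or (z iff x)) = 1 iff 6 = 1
((not x implies (z iff not z)) iff ((x iff z) implies not y)) implies ((((z iff z) implies (y implies x)) iff (y or y)) iff (((x or x) iff y) or (z iff x))) = 5 implies 1 = 2

2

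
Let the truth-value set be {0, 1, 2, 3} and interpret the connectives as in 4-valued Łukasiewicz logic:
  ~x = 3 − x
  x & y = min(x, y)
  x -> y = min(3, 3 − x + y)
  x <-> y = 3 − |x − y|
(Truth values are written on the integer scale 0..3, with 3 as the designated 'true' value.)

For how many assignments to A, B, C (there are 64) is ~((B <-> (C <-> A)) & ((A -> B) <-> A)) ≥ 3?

23

value 3: 23 assignments (counts)
value 2: 24 assignments
value 1: 15 assignments
value 0: 2 assignments
So 23 of the 64 assignments meet the threshold.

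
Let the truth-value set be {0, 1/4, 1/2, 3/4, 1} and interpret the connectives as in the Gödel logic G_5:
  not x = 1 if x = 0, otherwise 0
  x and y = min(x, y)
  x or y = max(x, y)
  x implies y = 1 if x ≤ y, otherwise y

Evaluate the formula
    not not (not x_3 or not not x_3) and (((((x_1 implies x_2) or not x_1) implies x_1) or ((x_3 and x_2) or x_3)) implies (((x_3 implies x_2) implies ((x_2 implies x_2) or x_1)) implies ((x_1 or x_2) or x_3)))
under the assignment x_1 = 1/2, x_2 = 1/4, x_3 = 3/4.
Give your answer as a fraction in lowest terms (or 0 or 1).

not x_3 = not 3/4 = 0
not x_3 = not 3/4 = 0
not not x_3 = not 0 = 1
not x_3 or not not x_3 = 0 or 1 = 1
not (not x_3 or not not x_3) = not 1 = 0
not not (not x_3 or not not x_3) = not 0 = 1
x_1 implies x_2 = 1/2 implies 1/4 = 1/4
not x_1 = not 1/2 = 0
(x_1 implies x_2) or not x_1 = 1/4 or 0 = 1/4
((x_1 implies x_2) or not x_1) implies x_1 = 1/4 implies 1/2 = 1
x_3 and x_2 = 3/4 and 1/4 = 1/4
(x_3 and x_2) or x_3 = 1/4 or 3/4 = 3/4
(((x_1 implies x_2) or not x_1) implies x_1) or ((x_3 and x_2) or x_3) = 1 or 3/4 = 1
x_3 implies x_2 = 3/4 implies 1/4 = 1/4
x_2 implies x_2 = 1/4 implies 1/4 = 1
(x_2 implies x_2) or x_1 = 1 or 1/2 = 1
(x_3 implies x_2) implies ((x_2 implies x_2) or x_1) = 1/4 implies 1 = 1
x_1 or x_2 = 1/2 or 1/4 = 1/2
(x_1 or x_2) or x_3 = 1/2 or 3/4 = 3/4
((x_3 implies x_2) implies ((x_2 implies x_2) or x_1)) implies ((x_1 or x_2) or x_3) = 1 implies 3/4 = 3/4
((((x_1 implies x_2) or not x_1) implies x_1) or ((x_3 and x_2) or x_3)) implies (((x_3 implies x_2) implies ((x_2 implies x_2) or x_1)) implies ((x_1 or x_2) or x_3)) = 1 implies 3/4 = 3/4
not not (not x_3 or not not x_3) and (((((x_1 implies x_2) or not x_1) implies x_1) or ((x_3 and x_2) or x_3)) implies (((x_3 implies x_2) implies ((x_2 implies x_2) or x_1)) implies ((x_1 or x_2) or x_3))) = 1 and 3/4 = 3/4

3/4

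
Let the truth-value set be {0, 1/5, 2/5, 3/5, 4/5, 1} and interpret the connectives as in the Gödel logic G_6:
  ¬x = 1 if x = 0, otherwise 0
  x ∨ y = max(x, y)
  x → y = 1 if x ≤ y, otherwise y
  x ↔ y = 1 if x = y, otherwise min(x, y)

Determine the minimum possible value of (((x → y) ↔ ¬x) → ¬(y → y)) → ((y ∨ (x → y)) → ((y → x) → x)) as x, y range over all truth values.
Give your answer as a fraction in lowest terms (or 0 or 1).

Take x = 1/5, y = 1/5:
x → y = 1/5 → 1/5 = 1
¬x = ¬1/5 = 0
(x → y) ↔ ¬x = 1 ↔ 0 = 0
y → y = 1/5 → 1/5 = 1
¬(y → y) = ¬1 = 0
((x → y) ↔ ¬x) → ¬(y → y) = 0 → 0 = 1
x → y = 1/5 → 1/5 = 1
y ∨ (x → y) = 1/5 ∨ 1 = 1
y → x = 1/5 → 1/5 = 1
(y → x) → x = 1 → 1/5 = 1/5
(y ∨ (x → y)) → ((y → x) → x) = 1 → 1/5 = 1/5
(((x → y) ↔ ¬x) → ¬(y → y)) → ((y ∨ (x → y)) → ((y → x) → x)) = 1 → 1/5 = 1/5
No assignment yields a value below 1/5, so this is the minimum.

1/5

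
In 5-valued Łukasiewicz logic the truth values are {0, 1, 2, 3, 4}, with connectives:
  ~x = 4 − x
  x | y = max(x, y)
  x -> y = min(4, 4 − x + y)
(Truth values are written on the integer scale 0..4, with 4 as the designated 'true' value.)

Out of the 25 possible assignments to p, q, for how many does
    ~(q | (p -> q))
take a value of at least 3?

value 4: 1 assignment (counts)
value 3: 2 assignments (counts)
value 2: 3 assignments
value 1: 4 assignments
value 0: 15 assignments
So 3 of the 25 assignments meet the threshold.

3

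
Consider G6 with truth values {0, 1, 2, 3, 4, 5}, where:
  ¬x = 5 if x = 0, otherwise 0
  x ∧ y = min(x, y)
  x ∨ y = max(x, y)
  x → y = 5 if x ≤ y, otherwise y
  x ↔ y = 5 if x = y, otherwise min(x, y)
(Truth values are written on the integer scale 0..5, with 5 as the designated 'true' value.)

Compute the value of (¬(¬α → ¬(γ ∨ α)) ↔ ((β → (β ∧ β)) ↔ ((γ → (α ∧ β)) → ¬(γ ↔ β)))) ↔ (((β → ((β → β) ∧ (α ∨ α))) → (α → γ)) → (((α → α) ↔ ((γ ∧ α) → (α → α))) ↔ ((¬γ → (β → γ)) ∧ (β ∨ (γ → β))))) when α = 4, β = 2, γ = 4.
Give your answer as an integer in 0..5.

2

¬α = ¬4 = 0
γ ∨ α = 4 ∨ 4 = 4
¬(γ ∨ α) = ¬4 = 0
¬α → ¬(γ ∨ α) = 0 → 0 = 5
¬(¬α → ¬(γ ∨ α)) = ¬5 = 0
β ∧ β = 2 ∧ 2 = 2
β → (β ∧ β) = 2 → 2 = 5
α ∧ β = 4 ∧ 2 = 2
γ → (α ∧ β) = 4 → 2 = 2
γ ↔ β = 4 ↔ 2 = 2
¬(γ ↔ β) = ¬2 = 0
(γ → (α ∧ β)) → ¬(γ ↔ β) = 2 → 0 = 0
(β → (β ∧ β)) ↔ ((γ → (α ∧ β)) → ¬(γ ↔ β)) = 5 ↔ 0 = 0
¬(¬α → ¬(γ ∨ α)) ↔ ((β → (β ∧ β)) ↔ ((γ → (α ∧ β)) → ¬(γ ↔ β))) = 0 ↔ 0 = 5
β → β = 2 → 2 = 5
α ∨ α = 4 ∨ 4 = 4
(β → β) ∧ (α ∨ α) = 5 ∧ 4 = 4
β → ((β → β) ∧ (α ∨ α)) = 2 → 4 = 5
α → γ = 4 → 4 = 5
(β → ((β → β) ∧ (α ∨ α))) → (α → γ) = 5 → 5 = 5
α → α = 4 → 4 = 5
γ ∧ α = 4 ∧ 4 = 4
α → α = 4 → 4 = 5
(γ ∧ α) → (α → α) = 4 → 5 = 5
(α → α) ↔ ((γ ∧ α) → (α → α)) = 5 ↔ 5 = 5
¬γ = ¬4 = 0
β → γ = 2 → 4 = 5
¬γ → (β → γ) = 0 → 5 = 5
γ → β = 4 → 2 = 2
β ∨ (γ → β) = 2 ∨ 2 = 2
(¬γ → (β → γ)) ∧ (β ∨ (γ → β)) = 5 ∧ 2 = 2
((α → α) ↔ ((γ ∧ α) → (α → α))) ↔ ((¬γ → (β → γ)) ∧ (β ∨ (γ → β))) = 5 ↔ 2 = 2
((β → ((β → β) ∧ (α ∨ α))) → (α → γ)) → (((α → α) ↔ ((γ ∧ α) → (α → α))) ↔ ((¬γ → (β → γ)) ∧ (β ∨ (γ → β)))) = 5 → 2 = 2
(¬(¬α → ¬(γ ∨ α)) ↔ ((β → (β ∧ β)) ↔ ((γ → (α ∧ β)) → ¬(γ ↔ β)))) ↔ (((β → ((β → β) ∧ (α ∨ α))) → (α → γ)) → (((α → α) ↔ ((γ ∧ α) → (α → α))) ↔ ((¬γ → (β → γ)) ∧ (β ∨ (γ → β))))) = 5 ↔ 2 = 2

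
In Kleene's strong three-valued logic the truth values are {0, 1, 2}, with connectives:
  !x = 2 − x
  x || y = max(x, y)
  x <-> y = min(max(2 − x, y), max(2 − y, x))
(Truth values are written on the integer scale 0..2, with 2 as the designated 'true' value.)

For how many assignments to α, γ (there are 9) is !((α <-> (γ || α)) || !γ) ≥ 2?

α = 0, γ = 0 ↦ 0  <
α = 0, γ = 1 ↦ 1  <
α = 0, γ = 2 ↦ 2  ≥
α = 1, γ = 0 ↦ 0  <
α = 1, γ = 1 ↦ 1  <
α = 1, γ = 2 ↦ 1  <
α = 2, γ = 0 ↦ 0  <
α = 2, γ = 1 ↦ 0  <
α = 2, γ = 2 ↦ 0  <
So 1 of the 9 assignments meets the threshold.

1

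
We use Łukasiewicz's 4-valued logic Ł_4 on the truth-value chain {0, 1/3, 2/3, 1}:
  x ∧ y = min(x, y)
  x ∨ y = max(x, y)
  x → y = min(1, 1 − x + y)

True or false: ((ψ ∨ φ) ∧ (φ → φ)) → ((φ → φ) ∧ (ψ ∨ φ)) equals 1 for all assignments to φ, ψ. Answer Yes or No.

Yes

φ = 0, ψ = 0 ↦ 1
φ = 0, ψ = 1/3 ↦ 1
φ = 0, ψ = 2/3 ↦ 1
φ = 0, ψ = 1 ↦ 1
φ = 1/3, ψ = 0 ↦ 1
φ = 1/3, ψ = 1/3 ↦ 1
φ = 1/3, ψ = 2/3 ↦ 1
φ = 1/3, ψ = 1 ↦ 1
φ = 2/3, ψ = 0 ↦ 1
φ = 2/3, ψ = 1/3 ↦ 1
φ = 2/3, ψ = 2/3 ↦ 1
φ = 2/3, ψ = 1 ↦ 1
φ = 1, ψ = 0 ↦ 1
φ = 1, ψ = 1/3 ↦ 1
φ = 1, ψ = 2/3 ↦ 1
φ = 1, ψ = 1 ↦ 1
Every assignment gives a value ≥ 1.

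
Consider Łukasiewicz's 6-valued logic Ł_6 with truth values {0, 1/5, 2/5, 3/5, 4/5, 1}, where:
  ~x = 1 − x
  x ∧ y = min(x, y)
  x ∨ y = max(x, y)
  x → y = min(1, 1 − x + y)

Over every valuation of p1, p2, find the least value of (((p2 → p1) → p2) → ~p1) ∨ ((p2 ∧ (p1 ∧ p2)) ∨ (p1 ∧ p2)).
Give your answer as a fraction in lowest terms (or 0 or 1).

Take p1 = 2/5, p2 = 4/5:
p2 → p1 = 4/5 → 2/5 = 3/5
(p2 → p1) → p2 = 3/5 → 4/5 = 1
~p1 = ~2/5 = 3/5
((p2 → p1) → p2) → ~p1 = 1 → 3/5 = 3/5
p1 ∧ p2 = 2/5 ∧ 4/5 = 2/5
p2 ∧ (p1 ∧ p2) = 4/5 ∧ 2/5 = 2/5
p1 ∧ p2 = 2/5 ∧ 4/5 = 2/5
(p2 ∧ (p1 ∧ p2)) ∨ (p1 ∧ p2) = 2/5 ∨ 2/5 = 2/5
(((p2 → p1) → p2) → ~p1) ∨ ((p2 ∧ (p1 ∧ p2)) ∨ (p1 ∧ p2)) = 3/5 ∨ 2/5 = 3/5
No assignment yields a value below 3/5, so this is the minimum.

3/5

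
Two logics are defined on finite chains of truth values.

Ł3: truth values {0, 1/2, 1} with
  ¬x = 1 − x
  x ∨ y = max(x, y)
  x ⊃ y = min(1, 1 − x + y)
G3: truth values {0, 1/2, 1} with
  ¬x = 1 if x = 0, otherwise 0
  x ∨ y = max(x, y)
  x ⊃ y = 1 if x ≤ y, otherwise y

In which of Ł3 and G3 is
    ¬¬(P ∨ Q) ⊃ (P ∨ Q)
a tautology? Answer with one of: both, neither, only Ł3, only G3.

In Ł3: every assignment gives 1 — tautology.
In G3: at P = 0, Q = 1/2 the value is 1/2 — not a tautology.

only Ł3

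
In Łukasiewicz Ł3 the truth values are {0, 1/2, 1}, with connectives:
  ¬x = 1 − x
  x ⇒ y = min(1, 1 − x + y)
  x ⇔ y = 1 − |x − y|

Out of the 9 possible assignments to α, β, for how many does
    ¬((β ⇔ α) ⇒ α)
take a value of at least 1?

α = 0, β = 0 ↦ 1  ≥
α = 0, β = 1/2 ↦ 1/2  <
α = 0, β = 1 ↦ 0  <
α = 1/2, β = 0 ↦ 0  <
α = 1/2, β = 1/2 ↦ 1/2  <
α = 1/2, β = 1 ↦ 0  <
α = 1, β = 0 ↦ 0  <
α = 1, β = 1/2 ↦ 0  <
α = 1, β = 1 ↦ 0  <
So 1 of the 9 assignments meets the threshold.

1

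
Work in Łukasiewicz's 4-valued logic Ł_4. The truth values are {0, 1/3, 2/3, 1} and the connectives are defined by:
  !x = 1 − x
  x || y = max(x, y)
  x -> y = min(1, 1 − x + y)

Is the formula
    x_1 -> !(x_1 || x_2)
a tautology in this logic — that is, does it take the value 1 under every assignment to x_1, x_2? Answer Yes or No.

No

Counterexample: take x_1 = 1/3, x_2 = 1.
x_1 || x_2 = 1/3 || 1 = 1
!(x_1 || x_2) = !1 = 0
x_1 -> !(x_1 || x_2) = 1/3 -> 0 = 2/3
This gives 2/3 ≠ 1.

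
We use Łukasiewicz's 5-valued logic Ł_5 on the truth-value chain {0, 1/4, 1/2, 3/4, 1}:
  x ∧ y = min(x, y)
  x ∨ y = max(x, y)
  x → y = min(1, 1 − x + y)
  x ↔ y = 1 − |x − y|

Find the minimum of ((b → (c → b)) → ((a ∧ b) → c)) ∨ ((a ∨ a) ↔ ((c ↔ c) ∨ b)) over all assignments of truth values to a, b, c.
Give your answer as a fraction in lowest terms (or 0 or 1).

Take a = 1/2, b = 1/2, c = 0:
c → b = 0 → 1/2 = 1
b → (c → b) = 1/2 → 1 = 1
a ∧ b = 1/2 ∧ 1/2 = 1/2
(a ∧ b) → c = 1/2 → 0 = 1/2
(b → (c → b)) → ((a ∧ b) → c) = 1 → 1/2 = 1/2
a ∨ a = 1/2 ∨ 1/2 = 1/2
c ↔ c = 0 ↔ 0 = 1
(c ↔ c) ∨ b = 1 ∨ 1/2 = 1
(a ∨ a) ↔ ((c ↔ c) ∨ b) = 1/2 ↔ 1 = 1/2
((b → (c → b)) → ((a ∧ b) → c)) ∨ ((a ∨ a) ↔ ((c ↔ c) ∨ b)) = 1/2 ∨ 1/2 = 1/2
No assignment yields a value below 1/2, so this is the minimum.

1/2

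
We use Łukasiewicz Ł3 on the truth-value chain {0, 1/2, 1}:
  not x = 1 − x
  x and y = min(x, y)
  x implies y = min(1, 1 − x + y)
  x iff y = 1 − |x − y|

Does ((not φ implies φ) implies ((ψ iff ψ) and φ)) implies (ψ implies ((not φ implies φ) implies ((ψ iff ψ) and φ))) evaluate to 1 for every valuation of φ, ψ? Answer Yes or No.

Yes

φ = 0, ψ = 0 ↦ 1
φ = 0, ψ = 1/2 ↦ 1
φ = 0, ψ = 1 ↦ 1
φ = 1/2, ψ = 0 ↦ 1
φ = 1/2, ψ = 1/2 ↦ 1
φ = 1/2, ψ = 1 ↦ 1
φ = 1, ψ = 0 ↦ 1
φ = 1, ψ = 1/2 ↦ 1
φ = 1, ψ = 1 ↦ 1
Every assignment gives a value ≥ 1.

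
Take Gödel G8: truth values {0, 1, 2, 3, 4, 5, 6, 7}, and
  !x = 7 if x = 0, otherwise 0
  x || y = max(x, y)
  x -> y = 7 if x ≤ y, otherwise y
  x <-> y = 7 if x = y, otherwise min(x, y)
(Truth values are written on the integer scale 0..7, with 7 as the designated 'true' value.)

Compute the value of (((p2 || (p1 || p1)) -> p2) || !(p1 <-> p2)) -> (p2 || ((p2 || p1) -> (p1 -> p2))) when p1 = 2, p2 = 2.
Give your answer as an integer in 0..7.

7

p1 || p1 = 2 || 2 = 2
p2 || (p1 || p1) = 2 || 2 = 2
(p2 || (p1 || p1)) -> p2 = 2 -> 2 = 7
p1 <-> p2 = 2 <-> 2 = 7
!(p1 <-> p2) = !7 = 0
((p2 || (p1 || p1)) -> p2) || !(p1 <-> p2) = 7 || 0 = 7
p2 || p1 = 2 || 2 = 2
p1 -> p2 = 2 -> 2 = 7
(p2 || p1) -> (p1 -> p2) = 2 -> 7 = 7
p2 || ((p2 || p1) -> (p1 -> p2)) = 2 || 7 = 7
(((p2 || (p1 || p1)) -> p2) || !(p1 <-> p2)) -> (p2 || ((p2 || p1) -> (p1 -> p2))) = 7 -> 7 = 7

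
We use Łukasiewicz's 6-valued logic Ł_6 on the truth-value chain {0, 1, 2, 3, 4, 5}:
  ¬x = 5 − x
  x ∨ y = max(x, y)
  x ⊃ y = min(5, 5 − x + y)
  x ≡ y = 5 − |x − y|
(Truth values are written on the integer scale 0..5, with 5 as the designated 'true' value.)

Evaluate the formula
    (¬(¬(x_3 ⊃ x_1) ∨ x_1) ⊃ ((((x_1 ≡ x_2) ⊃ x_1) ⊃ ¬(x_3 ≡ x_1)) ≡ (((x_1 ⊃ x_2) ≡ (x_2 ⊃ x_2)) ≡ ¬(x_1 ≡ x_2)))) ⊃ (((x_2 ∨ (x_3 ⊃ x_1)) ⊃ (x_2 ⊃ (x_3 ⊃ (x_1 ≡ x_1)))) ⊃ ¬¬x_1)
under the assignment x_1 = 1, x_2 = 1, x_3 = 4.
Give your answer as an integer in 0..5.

x_3 ⊃ x_1 = 4 ⊃ 1 = 2
¬(x_3 ⊃ x_1) = ¬2 = 3
¬(x_3 ⊃ x_1) ∨ x_1 = 3 ∨ 1 = 3
¬(¬(x_3 ⊃ x_1) ∨ x_1) = ¬3 = 2
x_1 ≡ x_2 = 1 ≡ 1 = 5
(x_1 ≡ x_2) ⊃ x_1 = 5 ⊃ 1 = 1
x_3 ≡ x_1 = 4 ≡ 1 = 2
¬(x_3 ≡ x_1) = ¬2 = 3
((x_1 ≡ x_2) ⊃ x_1) ⊃ ¬(x_3 ≡ x_1) = 1 ⊃ 3 = 5
x_1 ⊃ x_2 = 1 ⊃ 1 = 5
x_2 ⊃ x_2 = 1 ⊃ 1 = 5
(x_1 ⊃ x_2) ≡ (x_2 ⊃ x_2) = 5 ≡ 5 = 5
x_1 ≡ x_2 = 1 ≡ 1 = 5
¬(x_1 ≡ x_2) = ¬5 = 0
((x_1 ⊃ x_2) ≡ (x_2 ⊃ x_2)) ≡ ¬(x_1 ≡ x_2) = 5 ≡ 0 = 0
(((x_1 ≡ x_2) ⊃ x_1) ⊃ ¬(x_3 ≡ x_1)) ≡ (((x_1 ⊃ x_2) ≡ (x_2 ⊃ x_2)) ≡ ¬(x_1 ≡ x_2)) = 5 ≡ 0 = 0
¬(¬(x_3 ⊃ x_1) ∨ x_1) ⊃ ((((x_1 ≡ x_2) ⊃ x_1) ⊃ ¬(x_3 ≡ x_1)) ≡ (((x_1 ⊃ x_2) ≡ (x_2 ⊃ x_2)) ≡ ¬(x_1 ≡ x_2))) = 2 ⊃ 0 = 3
x_3 ⊃ x_1 = 4 ⊃ 1 = 2
x_2 ∨ (x_3 ⊃ x_1) = 1 ∨ 2 = 2
x_1 ≡ x_1 = 1 ≡ 1 = 5
x_3 ⊃ (x_1 ≡ x_1) = 4 ⊃ 5 = 5
x_2 ⊃ (x_3 ⊃ (x_1 ≡ x_1)) = 1 ⊃ 5 = 5
(x_2 ∨ (x_3 ⊃ x_1)) ⊃ (x_2 ⊃ (x_3 ⊃ (x_1 ≡ x_1))) = 2 ⊃ 5 = 5
¬x_1 = ¬1 = 4
¬¬x_1 = ¬4 = 1
((x_2 ∨ (x_3 ⊃ x_1)) ⊃ (x_2 ⊃ (x_3 ⊃ (x_1 ≡ x_1)))) ⊃ ¬¬x_1 = 5 ⊃ 1 = 1
(¬(¬(x_3 ⊃ x_1) ∨ x_1) ⊃ ((((x_1 ≡ x_2) ⊃ x_1) ⊃ ¬(x_3 ≡ x_1)) ≡ (((x_1 ⊃ x_2) ≡ (x_2 ⊃ x_2)) ≡ ¬(x_1 ≡ x_2)))) ⊃ (((x_2 ∨ (x_3 ⊃ x_1)) ⊃ (x_2 ⊃ (x_3 ⊃ (x_1 ≡ x_1)))) ⊃ ¬¬x_1) = 3 ⊃ 1 = 3

3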